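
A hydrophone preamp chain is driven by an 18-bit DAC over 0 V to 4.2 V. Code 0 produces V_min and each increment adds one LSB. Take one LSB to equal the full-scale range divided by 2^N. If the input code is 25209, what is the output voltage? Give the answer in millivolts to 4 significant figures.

403.9 mV

Span = 4.2 V. LSB = 4.2 V / 2^18.
Output = V_min + (25209/262144) × range = 0 + 0.0961647 × 4.2 V
      = 0 V + 0.403892 V = 0.403892 V.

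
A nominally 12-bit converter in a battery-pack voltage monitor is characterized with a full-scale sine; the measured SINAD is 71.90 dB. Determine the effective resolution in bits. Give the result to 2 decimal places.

11.65 bits

ENOB = (71.90 − 1.76)/6.02 = 11.6512 bits.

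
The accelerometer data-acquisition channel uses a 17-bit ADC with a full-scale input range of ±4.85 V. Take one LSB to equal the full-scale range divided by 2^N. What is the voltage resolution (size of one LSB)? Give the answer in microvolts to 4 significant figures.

74.01 µV

Span: 4.85 V − (-4.85 V) = 9.7 V.
There are 2^17 = 131072 steps.
LSB = 9.7 V / 2^17 = 74.01 µV.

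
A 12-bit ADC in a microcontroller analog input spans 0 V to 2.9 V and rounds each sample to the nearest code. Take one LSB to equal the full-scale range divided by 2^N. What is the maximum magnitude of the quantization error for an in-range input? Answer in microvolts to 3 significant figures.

354 µV

Full-scale range = 2.9 V.
One LSB is 2.9 V / 4096 = 0.70801 mV.
|e|_max = LSB/2 = 354 µV.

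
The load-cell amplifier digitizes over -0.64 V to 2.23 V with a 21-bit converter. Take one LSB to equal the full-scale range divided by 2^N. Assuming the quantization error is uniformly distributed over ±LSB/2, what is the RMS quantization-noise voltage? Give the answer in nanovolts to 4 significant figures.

395.1 nV

Range = 2.23 − (-0.64) = 2.87 V.
LSB = 2.87 V / 2^21 = 1.36852 µV.
RMS of a uniform error over width LSB is LSB/√12 = 395.1 nV.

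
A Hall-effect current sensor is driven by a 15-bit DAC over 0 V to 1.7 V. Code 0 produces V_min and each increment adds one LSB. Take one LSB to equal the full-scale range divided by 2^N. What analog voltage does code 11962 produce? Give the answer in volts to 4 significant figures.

0.6206 V

V_FS = 1.7 V. LSB = 1.7 V / 2^15.
V_out = V_min + code × LSB = 0 V + 11962 × 1.7 V / 32768
      = 0 V + 0.620587 V = 0.620587 V.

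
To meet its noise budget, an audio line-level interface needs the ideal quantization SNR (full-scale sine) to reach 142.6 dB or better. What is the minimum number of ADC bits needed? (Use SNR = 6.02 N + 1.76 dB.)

Solving 6.02 N ≥ 142.6 − 1.76: N ≥ 23.395. Round up → N = 24.

24 bits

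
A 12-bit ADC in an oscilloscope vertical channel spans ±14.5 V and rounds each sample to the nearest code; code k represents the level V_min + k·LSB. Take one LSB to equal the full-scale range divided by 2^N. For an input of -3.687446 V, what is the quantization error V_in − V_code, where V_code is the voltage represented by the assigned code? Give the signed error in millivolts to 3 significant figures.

Range = 14.5 − (-14.5) = 29 V. LSB = 29 V / 2^12 ≈ 7.080 mV.
(V_in − V_min)/LSB = (-3.687446 − (-14.5)) × 4096/29 = 1527.1800 → nearest code k = 1527.
Reconstructed level: -14.5 + 1527 × 29/4096 V = -3.688720703 V.
V_in − V_code = -3.687446 − (-3.688720703) = +1.27 mV.

+1.27 mV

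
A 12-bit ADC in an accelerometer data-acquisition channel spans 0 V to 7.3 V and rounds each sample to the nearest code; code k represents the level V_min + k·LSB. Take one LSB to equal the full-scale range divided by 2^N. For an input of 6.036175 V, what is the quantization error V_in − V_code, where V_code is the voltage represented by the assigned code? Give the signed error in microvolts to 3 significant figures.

V_FS = 7.3 V. LSB = 7.3 V / 2^12 ≈ 1.782 mV.
(V_in − V_min)/LSB = (6.036175 − (0)) × 4096/7.3 = 3386.8730 → nearest code k = 3387.
V_code = 0 + (3387/4096) × 7.3 = 6.036401367 V.
e = 6.036175 − (6.036401367) = −226 µV.

−226 µV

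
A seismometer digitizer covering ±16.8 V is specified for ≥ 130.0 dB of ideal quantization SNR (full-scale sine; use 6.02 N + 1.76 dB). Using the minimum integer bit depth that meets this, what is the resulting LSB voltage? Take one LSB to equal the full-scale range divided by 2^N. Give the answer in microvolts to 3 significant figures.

The full-scale span is 16.8 − (-16.8) = 33.6 V.
N ≥ (130.0 − 1.76)/6.02 = 21.302 → N_min = 22.
Step size = 33.6/4194304 V = 8.01 µV.

8.01 µV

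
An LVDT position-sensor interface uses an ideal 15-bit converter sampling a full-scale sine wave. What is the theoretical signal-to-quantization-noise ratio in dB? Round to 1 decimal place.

Ideal quantization SNR: 6.02 × 15 + 1.76 dB = 92.1 dB.

92.1 dB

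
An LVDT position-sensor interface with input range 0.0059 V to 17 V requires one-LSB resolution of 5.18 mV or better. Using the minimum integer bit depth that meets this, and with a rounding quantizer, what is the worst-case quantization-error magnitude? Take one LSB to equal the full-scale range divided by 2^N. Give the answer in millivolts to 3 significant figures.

2.07 mV

Range = 17 − (0.0059) = 16.9941 V.
Levels needed ≥ 16.9941/5.18 mV = 3281. 2^12 = 4096 suffices, so N_min = 12.
Step size = 16.9941/4096 V = 4.1490 mV.
Half an LSB is 2.07 mV.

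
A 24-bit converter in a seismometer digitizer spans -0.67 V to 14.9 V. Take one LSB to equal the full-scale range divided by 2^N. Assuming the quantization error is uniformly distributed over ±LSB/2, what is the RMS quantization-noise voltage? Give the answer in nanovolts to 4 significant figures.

267.9 nV

Span: 14.9 V − (-0.67 V) = 15.57 V.
Step size = 15.57/16777216 V = 0.928044 µV.
σ_q = LSB/√12 = 0.928044 µV/3.4641 = 267.9 nV.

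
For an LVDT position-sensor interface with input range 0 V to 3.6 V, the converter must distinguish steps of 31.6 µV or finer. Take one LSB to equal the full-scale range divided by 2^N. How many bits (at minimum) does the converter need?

Span = 3.6 V.
Required number of levels: 3.6/31.6 µV = 113920; smallest N with 2^N ≥ that is 17.

17 bits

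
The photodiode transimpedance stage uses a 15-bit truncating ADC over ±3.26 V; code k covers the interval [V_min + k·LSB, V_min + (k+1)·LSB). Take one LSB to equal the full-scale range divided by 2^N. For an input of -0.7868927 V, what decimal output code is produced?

12429

Range = 3.26 − (-3.26) = 6.52 V. LSB = 6.52 V / 2^15 ≈ 199.0 µV.
V_in − V_min = -0.7868927 − (-3.26) = 2.4731073 V.
Divide by LSB: 2.4731073 × 32768/6.52 = 12429.2607.
Truncating gives code 12429.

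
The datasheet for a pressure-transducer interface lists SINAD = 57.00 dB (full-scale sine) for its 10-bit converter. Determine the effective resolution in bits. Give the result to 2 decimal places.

Inverting SNR = 6.02 N + 1.76: N_eff = (57.00 − 1.76)/6.02 = 9.1761.

9.18 bits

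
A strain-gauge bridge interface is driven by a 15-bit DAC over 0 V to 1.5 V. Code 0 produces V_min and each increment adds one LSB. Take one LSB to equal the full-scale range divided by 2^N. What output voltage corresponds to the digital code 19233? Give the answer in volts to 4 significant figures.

0.8804 V

V_FS = 1.5 V. LSB = 1.5 V / 2^15.
V_out = 0 + 19233 × (1.5/32768) V
      = 0 V + 0.880417 V = 0.880417 V.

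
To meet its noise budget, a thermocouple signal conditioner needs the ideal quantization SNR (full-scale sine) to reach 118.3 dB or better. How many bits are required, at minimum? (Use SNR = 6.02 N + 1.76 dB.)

6.02 N + 1.76 ≥ 118.3 gives N ≥ 19.359, so the minimum integer is 20.

20 bits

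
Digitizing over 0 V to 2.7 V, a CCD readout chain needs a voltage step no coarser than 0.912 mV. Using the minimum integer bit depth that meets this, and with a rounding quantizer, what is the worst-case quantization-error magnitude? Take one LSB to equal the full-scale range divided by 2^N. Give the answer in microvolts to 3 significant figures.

330 µV

Span = 2.7 V.
Need 2^N ≥ 2.7 V / 0.912 mV = 2961 → N_min = 12.
LSB = 2.7 V / 2^12 = 0.65918 mV.
|e|_max = LSB/2 = 330 µV.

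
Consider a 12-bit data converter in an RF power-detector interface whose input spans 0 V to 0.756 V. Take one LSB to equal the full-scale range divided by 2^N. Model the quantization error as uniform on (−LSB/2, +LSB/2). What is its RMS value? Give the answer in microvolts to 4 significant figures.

53.28 µV

V_FS = 0.756 V.
One LSB is 0.756 V / 4096 = 184.570 µV.
V_rms = LSB/√12 = 184.570 µV / √12 = 53.28 µV.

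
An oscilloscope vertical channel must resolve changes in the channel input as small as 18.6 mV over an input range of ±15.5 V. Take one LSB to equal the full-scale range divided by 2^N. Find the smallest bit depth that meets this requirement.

11 bits

The full-scale span is 15.5 − (-15.5) = 31 V.
Need 2^N ≥ 31 V / 18.6 mV = 1667 → N_min = 11.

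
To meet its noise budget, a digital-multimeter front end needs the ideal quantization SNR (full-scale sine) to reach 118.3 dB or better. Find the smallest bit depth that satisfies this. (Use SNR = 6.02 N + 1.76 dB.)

Solving 6.02 N ≥ 118.3 − 1.76: N ≥ 19.359. Round up → N = 20.

20 bits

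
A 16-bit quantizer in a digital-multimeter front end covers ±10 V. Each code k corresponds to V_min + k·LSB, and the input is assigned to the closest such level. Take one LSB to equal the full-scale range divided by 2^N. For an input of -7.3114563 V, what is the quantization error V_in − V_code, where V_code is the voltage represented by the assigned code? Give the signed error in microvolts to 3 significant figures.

−54.9 µV

Range = 10 − (-10) = 20 V. LSB = 20 V / 2^16 ≈ 305.2 µV.
Position in LSBs: (-7.3114563 − (-10)) × 65536/20 = 8809.8200; rounding gives k = 8810.
V_code = -10 + (8810/65536) × 20 = -7.3114013672 V.
e = -7.3114563 − (-7.3114013672) = −54.9 µV.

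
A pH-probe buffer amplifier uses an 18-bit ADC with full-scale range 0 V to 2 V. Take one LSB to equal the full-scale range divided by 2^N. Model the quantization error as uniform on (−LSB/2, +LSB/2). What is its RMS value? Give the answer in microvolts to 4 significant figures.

Span = 2 V.
LSB = 2 V / 2^18 = 7.62939 µV.
V_rms = LSB/√12 = 7.62939 µV / √12 = 2.202 µV.

2.202 µV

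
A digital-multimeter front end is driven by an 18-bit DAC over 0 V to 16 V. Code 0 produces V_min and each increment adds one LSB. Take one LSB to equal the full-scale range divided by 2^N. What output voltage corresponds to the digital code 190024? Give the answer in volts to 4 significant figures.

V_FS = 16 V. LSB = 16 V / 2^18.
Output = V_min + (190024/262144) × range = 0 + 0.724884 × 16 V
      = 0 + 11.5981 = 11.5981 V.

11.60 V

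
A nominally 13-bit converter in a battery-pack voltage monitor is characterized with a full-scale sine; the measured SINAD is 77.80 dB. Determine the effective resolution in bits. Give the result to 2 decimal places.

ENOB = (77.80 − 1.76)/6.02 = 12.6312 bits.

12.63 bits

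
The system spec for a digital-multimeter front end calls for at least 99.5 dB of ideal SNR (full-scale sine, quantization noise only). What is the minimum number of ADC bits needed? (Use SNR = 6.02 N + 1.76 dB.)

17 bits

6.02 N + 1.76 ≥ 99.5 gives N ≥ 16.236, so the minimum integer is 17.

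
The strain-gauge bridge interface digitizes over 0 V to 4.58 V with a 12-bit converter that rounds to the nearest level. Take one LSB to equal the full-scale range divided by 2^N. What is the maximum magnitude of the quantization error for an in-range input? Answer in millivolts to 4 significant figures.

Span = 4.58 V.
One LSB is 4.58 V / 4096 = 1.11816 mV.
Worst-case error for round-to-nearest is half an LSB: 0.5591 mV.

0.5591 mV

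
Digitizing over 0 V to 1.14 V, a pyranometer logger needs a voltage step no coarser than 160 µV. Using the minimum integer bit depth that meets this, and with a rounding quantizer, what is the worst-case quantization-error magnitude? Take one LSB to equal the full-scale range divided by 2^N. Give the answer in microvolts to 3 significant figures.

69.6 µV

Range is 1.14 V.
Levels needed ≥ 1.14/160 µV = 7125. 2^13 = 8192 suffices, so N_min = 13.
Step size = 1.14/8192 V = 139.16 µV.
|e|_max = LSB/2 = 69.6 µV.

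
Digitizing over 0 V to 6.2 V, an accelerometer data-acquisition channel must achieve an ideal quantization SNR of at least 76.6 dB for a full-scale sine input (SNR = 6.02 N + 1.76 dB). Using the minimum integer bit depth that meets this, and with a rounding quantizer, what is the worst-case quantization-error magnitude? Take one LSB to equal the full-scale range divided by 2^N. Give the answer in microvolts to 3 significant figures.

378 µV

Full-scale range = 6.2 V.
Solving 6.02 N ≥ 76.6 − 1.76: N ≥ 12.432. Round up → N = 13.
LSB = 6.2 V / 2^13 = 0.75684 mV.
Max error for round-to-nearest is LSB/2 = 378 µV.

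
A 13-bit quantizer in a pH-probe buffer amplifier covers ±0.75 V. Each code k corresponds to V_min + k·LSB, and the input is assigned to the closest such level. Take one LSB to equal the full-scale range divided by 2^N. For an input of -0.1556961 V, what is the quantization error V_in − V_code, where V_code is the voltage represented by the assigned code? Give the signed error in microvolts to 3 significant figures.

−56.5 µV

Range = 0.75 − (-0.75) = 1.5 V. LSB = 1.5 V / 2^13 ≈ 183.1 µV.
Position in LSBs: (-0.1556961 − (-0.75)) × 8192/1.5 = 3245.6917; rounding gives k = 3246.
V_code = V_min + k × range/2^13 = -0.75 + 3246 × 1.5/8192 = -0.1556396484 V.
V_in − V_code = -0.1556961 − (-0.1556396484) = −56.5 µV.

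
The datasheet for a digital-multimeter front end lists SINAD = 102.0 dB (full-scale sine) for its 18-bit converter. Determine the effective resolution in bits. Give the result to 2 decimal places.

(102.0 − 1.76) / 6.02 = 100.24/6.02 = 16.6512 effective bits.

16.65 bits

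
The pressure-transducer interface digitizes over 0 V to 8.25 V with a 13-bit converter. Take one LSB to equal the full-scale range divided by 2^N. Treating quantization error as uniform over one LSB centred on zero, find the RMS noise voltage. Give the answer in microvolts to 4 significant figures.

290.7 µV

Full-scale range = 8.25 V.
One LSB is 8.25 V / 8192 = 1.00708 mV.
σ_q = LSB/√12 = 1.00708 mV/3.4641 = 290.7 µV.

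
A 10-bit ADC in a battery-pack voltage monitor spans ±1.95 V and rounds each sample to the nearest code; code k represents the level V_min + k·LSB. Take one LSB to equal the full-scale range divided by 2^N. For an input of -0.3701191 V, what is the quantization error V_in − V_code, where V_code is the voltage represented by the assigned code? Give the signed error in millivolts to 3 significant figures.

−0.686 mV

The full-scale span is 1.95 − (-1.95) = 3.9 V. LSB = 3.9 V / 2^10 ≈ 3.809 mV.
Position in LSBs: (-0.3701191 − (-1.95)) × 1024/3.9 = 414.8200; rounding gives k = 415.
V_code = -1.95 + (415/1024) × 3.9 = -0.3694335938 V.
Error = V_in − V_code = -0.3701191 − (-0.3694335938) = −0.686 mV.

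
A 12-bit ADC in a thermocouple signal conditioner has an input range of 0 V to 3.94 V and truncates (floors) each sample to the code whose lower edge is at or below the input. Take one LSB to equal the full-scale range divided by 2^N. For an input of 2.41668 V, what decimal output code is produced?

Span = 3.94 V. LSB = 3.94 V / 2^12 ≈ 0.9619 mV.
V_in − V_min = 2.41668 − (0) = 2.41668 V.
Divide by LSB: 2.41668 × 4096/3.94 = 2512.3658.
Truncating gives code 2512.

2512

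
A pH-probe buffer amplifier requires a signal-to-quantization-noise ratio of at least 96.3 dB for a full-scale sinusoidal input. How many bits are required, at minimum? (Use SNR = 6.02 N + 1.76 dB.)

16 bits

Required N = ⌈(96.3 − 1.76)/6.02⌉ = ⌈15.704⌉ = 16.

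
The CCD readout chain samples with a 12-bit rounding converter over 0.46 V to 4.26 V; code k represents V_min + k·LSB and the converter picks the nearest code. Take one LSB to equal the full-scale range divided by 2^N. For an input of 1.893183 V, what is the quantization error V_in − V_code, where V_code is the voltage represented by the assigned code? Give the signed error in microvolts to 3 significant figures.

The full-scale span is 4.26 − (0.46) = 3.8 V. LSB = 3.8 V / 2^12 ≈ 0.9277 mV.
(1.893183 − (0.46)) / LSB = 1.433183 × 4096/3.8 = 1544.8204. Nearest integer: k = 1545.
V_code = V_min + k × range/2^12 = 0.46 + 1545 × 3.8/4096 = 1.893349609 V.
e = 1.893183 − (1.893349609) = −167 µV.

−167 µV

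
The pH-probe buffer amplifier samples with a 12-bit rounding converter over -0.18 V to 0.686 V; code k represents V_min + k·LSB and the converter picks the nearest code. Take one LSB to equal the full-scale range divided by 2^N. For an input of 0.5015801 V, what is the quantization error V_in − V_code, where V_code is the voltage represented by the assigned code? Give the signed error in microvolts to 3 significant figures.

−56.6 µV

Span: 0.686 V − (-0.18 V) = 0.866 V. LSB = 0.866 V / 2^12 ≈ 211.4 µV.
(V_in − V_min)/LSB = (0.5015801 − (-0.18)) × 4096/0.866 = 3223.7322 → nearest code k = 3224.
V_code = V_min + k × range/2^12 = -0.18 + 3224 × 0.866/4096 = 0.5016367188 V.
V_in − V_code = 0.5015801 − (0.5016367188) = −56.6 µV.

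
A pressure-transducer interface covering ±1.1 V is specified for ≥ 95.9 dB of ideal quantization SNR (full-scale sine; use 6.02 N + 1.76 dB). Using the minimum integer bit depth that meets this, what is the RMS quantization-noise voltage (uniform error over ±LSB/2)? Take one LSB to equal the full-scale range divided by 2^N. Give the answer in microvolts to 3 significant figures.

Full-scale range = 1.1 V − (-1.1 V) = 2.2 V.
Solving 6.02 N ≥ 95.9 − 1.76: N ≥ 15.638. Round up → N = 16.
LSB = 2.2 V ÷ 2^16 = 2.2/65536 V = 33.569 µV.
σ_q = LSB/√12 = 33.569 µV/3.4641 = 9.69 µV.

9.69 µV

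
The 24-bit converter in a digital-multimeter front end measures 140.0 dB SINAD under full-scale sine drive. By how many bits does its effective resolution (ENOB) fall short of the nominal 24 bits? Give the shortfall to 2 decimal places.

ENOB = (SINAD − 1.76)/6.02 = (140.0 − 1.76)/6.02 = 22.9635 bits.
24 − 22.9635 = 1.04 bits below nominal.

1.04 bits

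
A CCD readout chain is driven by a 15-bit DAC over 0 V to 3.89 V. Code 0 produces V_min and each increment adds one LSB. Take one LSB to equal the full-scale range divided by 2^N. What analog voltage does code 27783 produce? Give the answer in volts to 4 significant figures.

V_FS = 3.89 V. LSB = 3.89 V / 2^15.
V_out = 0 + 27783 × (3.89/32768) V
      = 0 V + 3.29821 V = 3.29821 V.

3.298 V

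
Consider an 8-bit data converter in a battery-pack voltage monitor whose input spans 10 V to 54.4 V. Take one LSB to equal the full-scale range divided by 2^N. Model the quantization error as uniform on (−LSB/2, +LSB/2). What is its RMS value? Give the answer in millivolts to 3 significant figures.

The full-scale span is 54.4 − (10) = 44.4 V.
LSB = 44.4 V ÷ 2^8 = 44.4/256 V = 173.44 mV.
RMS of a uniform error over width LSB is LSB/√12 = 50.1 mV.

50.1 mV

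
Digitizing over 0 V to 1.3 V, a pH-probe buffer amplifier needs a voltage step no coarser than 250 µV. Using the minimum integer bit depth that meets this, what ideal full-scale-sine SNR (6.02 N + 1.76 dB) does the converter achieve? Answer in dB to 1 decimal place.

80.0 dB

Span = 1.3 V.
1.3 V / 250 µV = 5200. Since 2^12 = 4096 and 2^13 = 8192, N = 13.
6.02(13) + 1.76 = 80.02 dB.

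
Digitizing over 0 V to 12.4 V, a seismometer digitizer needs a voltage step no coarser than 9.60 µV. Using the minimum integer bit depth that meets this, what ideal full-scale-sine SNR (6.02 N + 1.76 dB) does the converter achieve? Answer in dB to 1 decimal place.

128.2 dB

Range is 12.4 V.
Levels needed ≥ 12.4/9.60 µV = 1.292e6. 2^21 = 2097152 suffices, so N_min = 21.
6.02(21) + 1.76 = 128.18 dB.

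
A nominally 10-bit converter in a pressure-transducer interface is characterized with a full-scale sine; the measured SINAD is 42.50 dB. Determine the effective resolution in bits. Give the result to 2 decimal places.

6.77 bits

ENOB = (SINAD − 1.76) / 6.02 = (42.50 − 1.76) / 6.02 = 40.74 / 6.02 = 6.7674.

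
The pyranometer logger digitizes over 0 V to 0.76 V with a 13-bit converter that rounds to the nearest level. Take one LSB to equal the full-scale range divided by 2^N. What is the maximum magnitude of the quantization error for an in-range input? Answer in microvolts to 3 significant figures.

Full-scale range = 0.76 V.
One LSB is 0.76 V / 8192 = 92.773 µV.
A rounding quantizer has |error| ≤ LSB/2 = 46.4 µV.

46.4 µV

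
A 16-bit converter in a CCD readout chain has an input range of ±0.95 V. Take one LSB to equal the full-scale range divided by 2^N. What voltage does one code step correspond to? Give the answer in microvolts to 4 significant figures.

Range = 0.95 − (-0.95) = 1.9 V.
There are 2^16 = 65536 steps.
One LSB is 1.9 V / 65536 = 28.99 µV.

28.99 µV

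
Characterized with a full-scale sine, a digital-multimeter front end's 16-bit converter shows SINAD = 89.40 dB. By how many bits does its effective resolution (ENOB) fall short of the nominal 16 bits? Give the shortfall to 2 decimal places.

N_eff = (89.40 − 1.76)/6.02 = 14.5581 bits.
Lost resolution: 16 − 14.5581 = 1.4419 bits.

1.44 bits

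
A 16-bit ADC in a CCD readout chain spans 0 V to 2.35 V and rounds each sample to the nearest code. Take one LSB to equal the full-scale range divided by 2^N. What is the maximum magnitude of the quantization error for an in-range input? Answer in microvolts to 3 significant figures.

Full-scale range = 2.35 V.
One LSB is 2.35 V / 65536 = 35.858 µV.
|e|_max = LSB/2 = 17.9 µV.

17.9 µV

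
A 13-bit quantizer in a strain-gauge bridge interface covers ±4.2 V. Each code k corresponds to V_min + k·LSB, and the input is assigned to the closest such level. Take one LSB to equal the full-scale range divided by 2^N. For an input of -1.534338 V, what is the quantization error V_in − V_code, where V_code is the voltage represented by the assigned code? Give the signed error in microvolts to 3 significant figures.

−354 µV

The full-scale span is 4.2 − (-4.2) = 8.4 V. LSB = 8.4 V / 2^13 ≈ 1.025 mV.
Position in LSBs: (-1.534338 − (-4.2)) × 8192/8.4 = 2599.6551; rounding gives k = 2600.
Reconstructed level: -4.2 + 2600 × 8.4/8192 V = -1.533984375 V.
e = -1.534338 − (-1.533984375) = −354 µV.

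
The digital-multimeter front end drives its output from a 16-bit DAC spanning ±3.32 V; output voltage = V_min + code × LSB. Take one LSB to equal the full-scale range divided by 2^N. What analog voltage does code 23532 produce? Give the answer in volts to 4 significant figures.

Span: 3.32 V − (-3.32 V) = 6.64 V. LSB = 6.64 V / 2^16.
V_out = V_min + code × LSB = -3.32 V + 23532 × 6.64 V / 65536
      = -3.32 + 2.38422 = -0.935776 V.

-0.9358 V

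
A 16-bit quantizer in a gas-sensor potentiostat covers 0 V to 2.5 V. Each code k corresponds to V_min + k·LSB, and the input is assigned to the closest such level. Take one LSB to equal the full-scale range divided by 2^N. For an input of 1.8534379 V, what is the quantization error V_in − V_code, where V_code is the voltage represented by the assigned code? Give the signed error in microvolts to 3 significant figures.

Span = 2.5 V. LSB = 2.5 V / 2^16 ≈ 38.15 µV.
(1.8534379 − (0)) / LSB = 1.8534379 × 65536/2.5 = 48586.7625. Nearest integer: k = 48587.
Reconstructed level: 0 + 48587 × 2.5/65536 V = 1.8534469604 V.
Error = V_in − V_code = 1.8534379 − (1.8534469604) = −9.06 µV.

−9.06 µV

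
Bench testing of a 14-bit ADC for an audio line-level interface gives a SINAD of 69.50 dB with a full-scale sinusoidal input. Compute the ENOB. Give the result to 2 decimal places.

11.25 bits

Inverting SNR = 6.02 N + 1.76: N_eff = (69.50 − 1.76)/6.02 = 11.2525.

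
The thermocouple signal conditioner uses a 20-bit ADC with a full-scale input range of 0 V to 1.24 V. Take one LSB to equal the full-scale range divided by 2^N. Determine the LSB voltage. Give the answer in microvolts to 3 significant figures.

V_FS = 1.24 V.
Number of codes = 2^20 = 1048576.
LSB = 1.24 V ÷ 2^20 = 1.24/1048576 V = 1.18 µV.

1.18 µV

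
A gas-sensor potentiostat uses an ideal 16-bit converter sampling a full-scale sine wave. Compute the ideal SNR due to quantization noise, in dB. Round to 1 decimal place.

98.1 dB

6.02(16) + 1.76 = 96.32 + 1.76 = 98.08 dB.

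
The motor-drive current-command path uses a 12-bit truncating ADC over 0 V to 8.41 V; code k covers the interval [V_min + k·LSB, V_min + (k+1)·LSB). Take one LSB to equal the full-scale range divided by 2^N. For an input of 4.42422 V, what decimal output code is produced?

V_FS = 8.41 V. LSB = 8.41 V / 2^12 ≈ 2.053 mV.
(V_in − V_min) × 2^12/range = (4.42422 − (0)) × 4096/8.41 = 2154.769.
Floor → code = 2154.

2154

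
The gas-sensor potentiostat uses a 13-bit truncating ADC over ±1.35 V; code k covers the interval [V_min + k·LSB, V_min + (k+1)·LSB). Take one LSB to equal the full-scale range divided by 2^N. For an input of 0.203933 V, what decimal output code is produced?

Range = 1.35 − (-1.35) = 2.7 V. LSB = 2.7 V / 2^13 ≈ 329.6 µV.
code = ⌊(V_in − V_min)/LSB⌋ = ⌊(V_in − V_min) × 2^13 / range⌋
     = ⌊(0.203933 − (-1.35)) × 8192 / 2.7⌋ = ⌊1.553933 × 8192/2.7⌋
     = ⌊4714.748⌋ = 4714.

4714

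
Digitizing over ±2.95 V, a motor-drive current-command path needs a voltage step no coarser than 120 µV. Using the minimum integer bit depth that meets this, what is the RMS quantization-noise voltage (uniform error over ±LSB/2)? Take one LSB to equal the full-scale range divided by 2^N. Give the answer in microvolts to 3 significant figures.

26.0 µV

Range = 2.95 − (-2.95) = 5.9 V.
Levels needed ≥ 5.9/120 µV = 49170. 2^16 = 65536 suffices, so N_min = 16.
LSB = 5.9 V ÷ 2^16 = 5.9/65536 V = 90.027 µV.
σ_q = LSB/√12 = 90.027 µV/3.4641 = 26.0 µV.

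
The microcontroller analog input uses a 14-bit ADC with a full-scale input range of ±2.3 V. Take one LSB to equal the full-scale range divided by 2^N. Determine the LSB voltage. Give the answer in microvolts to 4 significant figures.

280.8 µV

Span: 2.3 V − (-2.3 V) = 4.6 V.
Number of codes = 2^14 = 16384.
One LSB is 4.6 V / 16384 = 280.8 µV.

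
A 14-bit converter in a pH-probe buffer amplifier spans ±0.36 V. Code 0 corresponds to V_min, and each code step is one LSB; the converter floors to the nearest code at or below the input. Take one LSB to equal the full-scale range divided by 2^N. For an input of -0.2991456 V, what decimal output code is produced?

1384

Full-scale range = 0.36 V − (-0.36 V) = 0.72 V. LSB = 0.72 V / 2^14 ≈ 43.95 µV.
V_in − V_min = -0.2991456 − (-0.36) = 0.0608544 V.
Divide by LSB: 0.0608544 × 16384/0.72 = 1384.7757.
Truncating gives code 1384.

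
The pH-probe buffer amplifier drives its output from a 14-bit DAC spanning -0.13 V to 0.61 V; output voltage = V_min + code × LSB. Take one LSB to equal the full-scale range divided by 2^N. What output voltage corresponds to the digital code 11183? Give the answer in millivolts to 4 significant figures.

375.1 mV

The full-scale span is 0.61 − (-0.13) = 0.74 V. LSB = 0.74 V / 2^14.
V_out = V_min + code × LSB = -0.13 V + 11183 × 0.74 V / 16384
      = -0.13 V + 0.505092 V = 0.375092 V.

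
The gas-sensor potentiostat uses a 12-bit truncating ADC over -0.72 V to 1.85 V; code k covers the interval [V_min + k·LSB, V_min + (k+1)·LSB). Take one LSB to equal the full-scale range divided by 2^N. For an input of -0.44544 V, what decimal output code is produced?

437

The full-scale span is 1.85 − (-0.72) = 2.57 V. LSB = 2.57 V / 2^12 ≈ 0.6274 mV.
(V_in − V_min) × 2^12/range = (-0.44544 − (-0.72)) × 4096/2.57 = 437.587.
Floor → code = 437.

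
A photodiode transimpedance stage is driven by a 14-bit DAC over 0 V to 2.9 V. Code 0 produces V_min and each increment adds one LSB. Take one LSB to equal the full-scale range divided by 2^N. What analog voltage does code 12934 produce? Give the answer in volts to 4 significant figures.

Range is 2.9 V. LSB = 2.9 V / 2^14.
V_out = V_min + code × LSB = 0 V + 12934 × 2.9 V / 16384
      = 0 + 2.28934 = 2.28934 V.

2.289 V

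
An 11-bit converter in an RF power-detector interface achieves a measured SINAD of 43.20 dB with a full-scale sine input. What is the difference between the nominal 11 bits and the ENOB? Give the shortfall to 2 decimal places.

Effective bits = (43.20 − 1.76)/6.02 = 6.8837.
Shortfall = 11 − 6.8837 = 4.1163 bits.

4.12 bits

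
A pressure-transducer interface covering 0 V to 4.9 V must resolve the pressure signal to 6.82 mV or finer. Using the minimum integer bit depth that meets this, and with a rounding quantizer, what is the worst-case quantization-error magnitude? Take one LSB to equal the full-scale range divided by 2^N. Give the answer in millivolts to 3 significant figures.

Full-scale range = 4.9 V.
4.9 V / 6.82 mV = 718.5. Since 2^9 = 512 and 2^10 = 1024, N = 10.
One LSB is 4.9 V / 1024 = 4.7852 mV.
Half an LSB is 2.39 mV.

2.39 mV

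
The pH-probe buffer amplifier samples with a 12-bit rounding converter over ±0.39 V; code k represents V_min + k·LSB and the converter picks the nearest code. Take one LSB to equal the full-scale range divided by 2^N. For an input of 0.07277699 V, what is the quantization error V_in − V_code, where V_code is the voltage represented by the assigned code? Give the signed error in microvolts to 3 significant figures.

Range = 0.39 − (-0.39) = 0.78 V. LSB = 0.78 V / 2^12 ≈ 190.4 µV.
(V_in − V_min)/LSB = (0.07277699 − (-0.39)) × 4096/0.78 = 2430.1725 → nearest code k = 2430.
Reconstructed level: -0.39 + 2430 × 0.78/4096 V = 0.07274414063 V.
V_in − V_code = 0.07277699 − (0.07274414063) = +32.8 µV.

+32.8 µV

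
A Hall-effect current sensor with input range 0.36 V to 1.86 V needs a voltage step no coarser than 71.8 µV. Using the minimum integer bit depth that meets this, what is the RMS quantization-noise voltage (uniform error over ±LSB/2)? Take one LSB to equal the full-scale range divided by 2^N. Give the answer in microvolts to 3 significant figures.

13.2 µV

Span: 1.86 V − (0.36 V) = 1.5 V.
1.5 V / 71.8 µV = 20890. Since 2^14 = 16384 and 2^15 = 32768, N = 15.
Step size = 1.5/32768 V = 45.776 µV.
σ_q = LSB/√12 = 45.776 µV/3.4641 = 13.2 µV.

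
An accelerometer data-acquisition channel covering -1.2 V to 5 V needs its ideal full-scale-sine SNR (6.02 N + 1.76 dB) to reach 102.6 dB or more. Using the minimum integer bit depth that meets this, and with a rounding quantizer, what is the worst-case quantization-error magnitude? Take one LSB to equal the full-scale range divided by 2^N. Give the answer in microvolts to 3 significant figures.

23.7 µV

Range = 5 − (-1.2) = 6.2 V.
Solving 6.02 N ≥ 102.6 − 1.76: N ≥ 16.751. Round up → N = 17.
Step size = 6.2/131072 V = 47.302 µV.
Half an LSB is 23.7 µV.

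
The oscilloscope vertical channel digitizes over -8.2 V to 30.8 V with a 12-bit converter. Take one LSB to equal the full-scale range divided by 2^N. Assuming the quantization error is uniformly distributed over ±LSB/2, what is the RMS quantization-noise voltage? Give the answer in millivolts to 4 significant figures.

2.749 mV

Range = 30.8 − (-8.2) = 39 V.
LSB = 39 V / 2^12 = 9.52148 mV.
For a uniform distribution on [−LSB/2, +LSB/2], V_rms = LSB/√12 = 9.52148 mV/3.4641 = 2.749 mV.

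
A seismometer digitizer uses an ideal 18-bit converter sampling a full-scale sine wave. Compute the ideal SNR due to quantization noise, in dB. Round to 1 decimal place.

110.1 dB

Ideal quantization SNR: 6.02 × 18 + 1.76 dB = 110.1 dB.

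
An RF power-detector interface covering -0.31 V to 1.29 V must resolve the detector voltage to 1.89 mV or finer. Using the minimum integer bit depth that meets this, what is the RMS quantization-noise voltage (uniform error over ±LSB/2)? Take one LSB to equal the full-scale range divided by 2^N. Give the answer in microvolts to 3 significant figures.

Range = 1.29 − (-0.31) = 1.6 V.
Levels needed ≥ 1.6/1.89 mV = 846.6. 2^10 = 1024 suffices, so N_min = 10.
One LSB is 1.6 V / 1024 = 1.5625 mV.
σ_q = LSB/√12 = 1.5625 mV/3.4641 = 451 µV.

451 µV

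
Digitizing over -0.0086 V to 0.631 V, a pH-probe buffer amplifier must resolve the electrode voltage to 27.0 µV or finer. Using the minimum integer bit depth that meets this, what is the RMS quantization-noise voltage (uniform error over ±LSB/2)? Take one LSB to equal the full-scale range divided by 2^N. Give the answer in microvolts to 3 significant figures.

5.63 µV

Full-scale range = 0.631 V − (-0.0086 V) = 0.6396 V.
Required number of levels: 0.6396/27.0 µV = 23689; smallest N with 2^N ≥ that is 15.
LSB = 0.6396 V ÷ 2^15 = 0.6396/32768 V = 19.519 µV.
RMS noise = LSB/√12 = 5.63 µV.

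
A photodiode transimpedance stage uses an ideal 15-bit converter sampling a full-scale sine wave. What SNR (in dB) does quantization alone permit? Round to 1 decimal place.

92.1 dB

SNR = 6.02·15 + 1.76 = 92.06 dB.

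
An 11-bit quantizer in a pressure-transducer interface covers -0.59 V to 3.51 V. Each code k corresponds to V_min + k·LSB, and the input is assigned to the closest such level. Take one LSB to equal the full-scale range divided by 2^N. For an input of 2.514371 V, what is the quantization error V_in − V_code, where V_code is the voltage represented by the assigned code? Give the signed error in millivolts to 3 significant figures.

Range = 3.51 − (-0.59) = 4.1 V. LSB = 4.1 V / 2^11 ≈ 2.002 mV.
Position in LSBs: (2.514371 − (-0.59)) × 2048/4.1 = 1550.6712; rounding gives k = 1551.
V_code = V_min + k × range/2^11 = -0.59 + 1551 × 4.1/2048 = 2.515029297 V.
e = 2.514371 − (2.515029297) = −0.658 mV.

−0.658 mV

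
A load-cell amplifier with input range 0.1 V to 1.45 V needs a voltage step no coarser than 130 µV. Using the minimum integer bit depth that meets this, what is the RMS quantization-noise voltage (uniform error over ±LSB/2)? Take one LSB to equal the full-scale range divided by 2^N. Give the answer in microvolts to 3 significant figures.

23.8 µV

Span: 1.45 V − (0.1 V) = 1.35 V.
1.35 V / 130 µV = 10380. Since 2^13 = 8192 and 2^14 = 16384, N = 14.
One LSB is 1.35 V / 16384 = 82.397 µV.
V_rms = LSB/√12 = 23.8 µV.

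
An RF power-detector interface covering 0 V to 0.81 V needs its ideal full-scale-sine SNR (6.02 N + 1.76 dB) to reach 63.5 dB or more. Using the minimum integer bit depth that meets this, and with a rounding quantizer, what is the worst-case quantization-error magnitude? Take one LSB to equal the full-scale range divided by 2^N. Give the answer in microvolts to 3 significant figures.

198 µV

Range is 0.81 V.
Required N = ⌈(63.5 − 1.76)/6.02⌉ = ⌈10.256⌉ = 11.
Step size = 0.81/2048 V = 395.51 µV.
Half an LSB is 198 µV.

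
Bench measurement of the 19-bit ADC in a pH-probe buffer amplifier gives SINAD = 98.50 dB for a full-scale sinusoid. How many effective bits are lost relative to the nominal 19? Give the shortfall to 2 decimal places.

2.93 bits

ENOB = (SINAD − 1.76)/6.02 = (98.50 − 1.76)/6.02 = 16.0698 bits.
Lost resolution: 19 − 16.0698 = 2.9302 bits.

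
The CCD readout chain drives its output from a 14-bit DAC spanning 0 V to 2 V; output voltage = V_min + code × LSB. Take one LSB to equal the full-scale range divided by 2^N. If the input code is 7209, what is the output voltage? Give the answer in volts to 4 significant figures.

V_FS = 2 V. LSB = 2 V / 2^14.
Output = V_min + (7209/16384) × range = 0 + 0.440002 × 2 V
      = 0 V + 0.880005 V = 0.880005 V.

0.8800 V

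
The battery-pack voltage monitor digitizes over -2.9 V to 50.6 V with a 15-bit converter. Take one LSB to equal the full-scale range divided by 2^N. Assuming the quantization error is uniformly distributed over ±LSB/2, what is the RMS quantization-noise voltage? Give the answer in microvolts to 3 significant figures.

Span: 50.6 V − (-2.9 V) = 53.5 V.
LSB = 53.5 V ÷ 2^15 = 53.5/32768 V = 1.6327 mV.
For a uniform distribution on [−LSB/2, +LSB/2], V_rms = LSB/√12 = 1.6327 mV/3.4641 = 471 µV.

471 µV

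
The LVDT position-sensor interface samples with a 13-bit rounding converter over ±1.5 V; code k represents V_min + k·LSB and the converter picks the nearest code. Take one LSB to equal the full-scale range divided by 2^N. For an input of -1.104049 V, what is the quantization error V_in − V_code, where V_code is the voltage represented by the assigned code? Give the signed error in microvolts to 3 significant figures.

Full-scale range = 1.5 V − (-1.5 V) = 3 V. LSB = 3 V / 2^13 ≈ 366.2 µV.
Position in LSBs: (-1.104049 − (-1.5)) × 8192/3 = 1081.2102; rounding gives k = 1081.
V_code = V_min + k × range/2^13 = -1.5 + 1081 × 3/8192 = -1.104125977 V.
V_in − V_code = -1.104049 − (-1.104125977) = +77.0 µV.

+77.0 µV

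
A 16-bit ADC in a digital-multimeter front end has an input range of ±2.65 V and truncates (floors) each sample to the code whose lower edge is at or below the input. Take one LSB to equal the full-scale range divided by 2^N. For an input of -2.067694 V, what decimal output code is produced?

7200

Span: 2.65 V − (-2.65 V) = 5.3 V. LSB = 5.3 V / 2^16 ≈ 80.87 µV.
V_in − V_min = -2.067694 − (-2.65) = 0.582306 V.
Divide by LSB: 0.582306 × 65536/5.3 = 7200.3785.
Truncating gives code 7200.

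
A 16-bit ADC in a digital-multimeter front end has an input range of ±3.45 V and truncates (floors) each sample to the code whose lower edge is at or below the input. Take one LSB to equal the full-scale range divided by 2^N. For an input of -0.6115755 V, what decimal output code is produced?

The full-scale span is 3.45 − (-3.45) = 6.9 V. LSB = 6.9 V / 2^16 ≈ 105.3 µV.
code = ⌊(V_in − V_min)/LSB⌋ = ⌊(V_in − V_min) × 2^16 / range⌋
     = ⌊(-0.6115755 − (-3.45)) × 65536 / 6.9⌋ = ⌊2.8384245 × 65536/6.9⌋
     = ⌊26959.274⌋ = 26959.

26959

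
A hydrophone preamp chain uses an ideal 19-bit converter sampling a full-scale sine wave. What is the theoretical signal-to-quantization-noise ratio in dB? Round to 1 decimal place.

116.1 dB

6.02(19) + 1.76 = 114.38 + 1.76 = 116.14 dB.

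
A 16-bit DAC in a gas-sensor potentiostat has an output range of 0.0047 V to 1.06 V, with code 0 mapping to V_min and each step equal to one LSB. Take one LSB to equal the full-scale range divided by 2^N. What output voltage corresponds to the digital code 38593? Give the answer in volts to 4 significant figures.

Full-scale range = 1.06 V − (0.0047 V) = 1.0553 V. LSB = 1.0553 V / 2^16.
V_out = V_min + code × LSB = 0.0047 V + 38593 × 1.0553 V / 65536
      = 0.0047 V + 0.621448 V = 0.626148 V.

0.6261 V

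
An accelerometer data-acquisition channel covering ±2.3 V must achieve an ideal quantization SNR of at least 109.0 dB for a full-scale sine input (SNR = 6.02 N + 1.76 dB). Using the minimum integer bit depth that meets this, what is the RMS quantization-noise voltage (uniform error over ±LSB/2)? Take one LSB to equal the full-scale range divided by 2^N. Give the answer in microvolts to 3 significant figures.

5.07 µV

Full-scale range = 2.3 V − (-2.3 V) = 4.6 V.
6.02 N + 1.76 ≥ 109.0 gives N ≥ 17.814, so the minimum integer is 18.
Step size = 4.6/262144 V = 17.548 µV.
RMS noise = LSB/√12 = 5.07 µV.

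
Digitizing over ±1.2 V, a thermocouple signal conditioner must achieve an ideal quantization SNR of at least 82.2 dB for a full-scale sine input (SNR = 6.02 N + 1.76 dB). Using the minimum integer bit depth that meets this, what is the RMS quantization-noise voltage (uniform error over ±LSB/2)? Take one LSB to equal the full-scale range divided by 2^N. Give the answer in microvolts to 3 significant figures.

Range = 1.2 − (-1.2) = 2.4 V.
Solving 6.02 N ≥ 82.2 − 1.76: N ≥ 13.362. Round up → N = 14.
Step size = 2.4/16384 V = 146.48 µV.
RMS noise = LSB/√12 = 42.3 µV.

42.3 µV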